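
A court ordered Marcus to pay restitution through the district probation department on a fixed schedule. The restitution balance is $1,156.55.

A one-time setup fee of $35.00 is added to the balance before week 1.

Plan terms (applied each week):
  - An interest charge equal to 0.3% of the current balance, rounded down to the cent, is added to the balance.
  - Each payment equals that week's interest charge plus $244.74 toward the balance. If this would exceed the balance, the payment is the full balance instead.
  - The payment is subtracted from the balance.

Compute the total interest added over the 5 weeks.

Week 1: opening $1,191.55; interest $3.57 → $1,195.12; payment $248.31; balance $946.81
Week 2: opening $946.81; interest $2.84 → $949.65; payment $247.58; balance $702.07
Week 3: opening $702.07; interest $2.10 → $704.17; payment $246.84; balance $457.33
Week 4: opening $457.33; interest $1.37 → $458.70; payment $246.11; balance $212.59
Week 5: opening $212.59; interest $0.63 → $213.22; payment $213.22; balance $0.00
Total interest: $3.57 + $2.84 + $2.10 + $1.37 + $0.63 = $10.51

$10.51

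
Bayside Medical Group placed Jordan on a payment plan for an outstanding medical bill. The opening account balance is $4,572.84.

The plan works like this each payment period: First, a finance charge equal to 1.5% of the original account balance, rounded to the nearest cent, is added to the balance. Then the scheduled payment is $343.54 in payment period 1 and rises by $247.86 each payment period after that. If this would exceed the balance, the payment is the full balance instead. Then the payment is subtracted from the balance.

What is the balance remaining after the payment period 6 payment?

$0.00

Payment period 1: opening $4,572.84; interest $68.59 → $4,641.43; payment $343.54; balance $4,297.89
Payment period 2: opening $4,297.89; interest $68.59 → $4,366.48; payment $591.40; balance $3,775.08
Payment period 3: opening $3,775.08; interest $68.59 → $3,843.67; payment $839.26; balance $3,004.41
Payment period 4: opening $3,004.41; interest $68.59 → $3,073.00; payment $1,087.12; balance $1,985.88
Payment period 5: opening $1,985.88; interest $68.59 → $2,054.47; payment $1,334.98; balance $719.49
Payment period 6: opening $719.49; interest $68.59 → $788.08; payment $788.08; balance $0.00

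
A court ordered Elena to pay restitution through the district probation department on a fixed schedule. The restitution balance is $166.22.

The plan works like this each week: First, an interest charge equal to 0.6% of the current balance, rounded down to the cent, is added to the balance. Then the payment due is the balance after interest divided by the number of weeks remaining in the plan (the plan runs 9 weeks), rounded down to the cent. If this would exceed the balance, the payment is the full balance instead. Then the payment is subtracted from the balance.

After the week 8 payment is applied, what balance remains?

# | Opening | Interest | Payment | End bal
1 | $166.22 | $0.99 | $18.57 | $148.64
2 | $148.64 | $0.89 | $18.69 | $130.84
3 | $130.84 | $0.78 | $18.80 | $112.82
4 | $112.82 | $0.67 | $18.91 | $94.58
5 | $94.58 | $0.56 | $19.02 | $76.12
6 | $76.12 | $0.45 | $19.14 | $57.43
7 | $57.43 | $0.34 | $19.25 | $38.52
8 | $38.52 | $0.23 | $19.37 | $19.38

$19.38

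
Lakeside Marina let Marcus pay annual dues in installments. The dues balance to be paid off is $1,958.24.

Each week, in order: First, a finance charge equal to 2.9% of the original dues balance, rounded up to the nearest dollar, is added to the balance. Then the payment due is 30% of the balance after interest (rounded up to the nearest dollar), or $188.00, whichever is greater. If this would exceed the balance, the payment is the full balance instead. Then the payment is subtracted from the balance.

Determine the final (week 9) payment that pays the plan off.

Week 1: opening $1,958.24; interest $57.00 → $2,015.24; payment $605.00; balance $1,410.24
Week 2: opening $1,410.24; interest $57.00 → $1,467.24; payment $441.00; balance $1,026.24
Week 3: opening $1,026.24; interest $57.00 → $1,083.24; payment $325.00; balance $758.24
Week 4: opening $758.24; interest $57.00 → $815.24; payment $245.00; balance $570.24
Week 5: opening $570.24; interest $57.00 → $627.24; payment $189.00; balance $438.24
Week 6: opening $438.24; interest $57.00 → $495.24; payment $188.00; balance $307.24
Week 7: opening $307.24; interest $57.00 → $364.24; payment $188.00; balance $176.24
Week 8: opening $176.24; interest $57.00 → $233.24; payment $188.00; balance $45.24
Week 9: opening $45.24; interest $57.00 → $102.24; payment $102.24; balance $0.00

$102.24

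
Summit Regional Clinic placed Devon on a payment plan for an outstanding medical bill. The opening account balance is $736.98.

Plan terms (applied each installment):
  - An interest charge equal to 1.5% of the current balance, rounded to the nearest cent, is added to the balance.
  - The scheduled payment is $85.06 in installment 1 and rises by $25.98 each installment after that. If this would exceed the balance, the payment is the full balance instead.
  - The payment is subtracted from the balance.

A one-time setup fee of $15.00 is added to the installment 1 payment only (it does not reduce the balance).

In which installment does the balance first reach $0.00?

Installment 1: opening $736.98; interest $11.05 → $748.03; payment $85.06 (+ $15.00 fee); balance $662.97
Installment 2: opening $662.97; interest $9.94 → $672.91; payment $111.04; balance $561.87
Installment 3: opening $561.87; interest $8.43 → $570.30; payment $137.02; balance $433.28
Installment 4: opening $433.28; interest $6.50 → $439.78; payment $163.00; balance $276.78
Installment 5: opening $276.78; interest $4.15 → $280.93; payment $188.98; balance $91.95
Installment 6: opening $91.95; interest $1.38 → $93.33; payment $93.33; balance $0.00
Balance reaches $0.00 in installment 6.

6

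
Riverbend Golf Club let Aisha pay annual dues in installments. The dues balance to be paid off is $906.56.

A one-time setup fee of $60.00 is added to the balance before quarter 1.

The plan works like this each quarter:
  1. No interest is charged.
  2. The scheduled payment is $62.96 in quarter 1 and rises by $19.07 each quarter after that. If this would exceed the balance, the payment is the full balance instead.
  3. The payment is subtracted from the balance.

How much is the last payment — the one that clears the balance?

Quarter 1: $966.56 − $62.96 → $903.60
Quarter 2: $903.60 − $82.03 → $821.57
Quarter 3: $821.57 − $101.10 → $720.47
Quarter 4: $720.47 − $120.17 → $600.30
Quarter 5: $600.30 − $139.24 → $461.06
Quarter 6: $461.06 − $158.31 → $302.75
Quarter 7: $302.75 − $177.38 → $125.37
Quarter 8: $125.37 − $125.37 → $0.00

$125.37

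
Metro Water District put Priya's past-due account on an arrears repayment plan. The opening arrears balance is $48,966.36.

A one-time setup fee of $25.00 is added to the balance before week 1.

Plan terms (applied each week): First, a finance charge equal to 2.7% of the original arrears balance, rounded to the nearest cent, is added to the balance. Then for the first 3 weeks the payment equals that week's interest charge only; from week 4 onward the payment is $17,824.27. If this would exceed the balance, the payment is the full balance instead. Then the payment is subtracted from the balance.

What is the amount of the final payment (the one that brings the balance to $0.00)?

Week 1: opening $48,991.36; interest $1,322.09 → $50,313.45; payment $1,322.09; balance $48,991.36
Week 2: opening $48,991.36; interest $1,322.09 → $50,313.45; payment $1,322.09; balance $48,991.36
Week 3: opening $48,991.36; interest $1,322.09 → $50,313.45; payment $1,322.09; balance $48,991.36
Week 4: opening $48,991.36; interest $1,322.09 → $50,313.45; payment $17,824.27; balance $32,489.18
Week 5: opening $32,489.18; interest $1,322.09 → $33,811.27; payment $17,824.27; balance $15,987.00
Week 6: opening $15,987.00; interest $1,322.09 → $17,309.09; payment $17,309.09; balance $0.00

$17,309.09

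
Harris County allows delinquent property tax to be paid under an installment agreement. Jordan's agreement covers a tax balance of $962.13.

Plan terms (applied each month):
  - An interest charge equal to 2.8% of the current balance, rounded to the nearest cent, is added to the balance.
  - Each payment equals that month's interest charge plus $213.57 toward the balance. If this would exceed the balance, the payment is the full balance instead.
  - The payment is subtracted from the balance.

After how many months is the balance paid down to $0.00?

5

Month 1: $962.13 +$26.94 interest = $989.07; pay $240.51 → $748.56
Month 2: $748.56 +$20.96 interest = $769.52; pay $234.53 → $534.99
Month 3: $534.99 +$14.98 interest = $549.97; pay $228.55 → $321.42
Month 4: $321.42 +$9.00 interest = $330.42; pay $222.57 → $107.85
Month 5: $107.85 +$3.02 interest = $110.87; pay $110.87 → $0.00
Balance reaches $0.00 in month 5.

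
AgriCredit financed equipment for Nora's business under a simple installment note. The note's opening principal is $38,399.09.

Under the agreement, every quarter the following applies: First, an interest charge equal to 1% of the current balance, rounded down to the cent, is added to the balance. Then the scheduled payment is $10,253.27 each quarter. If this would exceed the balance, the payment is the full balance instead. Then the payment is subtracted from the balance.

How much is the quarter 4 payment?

$8,579.11

Quarter 1: opening $38,399.09; interest $383.99 → $38,783.08; payment $10,253.27; balance $28,529.81
Quarter 2: opening $28,529.81; interest $285.29 → $28,815.10; payment $10,253.27; balance $18,561.83
Quarter 3: opening $18,561.83; interest $185.61 → $18,747.44; payment $10,253.27; balance $8,494.17
Quarter 4: opening $8,494.17; interest $84.94 → $8,579.11; payment $8,579.11; balance $0.00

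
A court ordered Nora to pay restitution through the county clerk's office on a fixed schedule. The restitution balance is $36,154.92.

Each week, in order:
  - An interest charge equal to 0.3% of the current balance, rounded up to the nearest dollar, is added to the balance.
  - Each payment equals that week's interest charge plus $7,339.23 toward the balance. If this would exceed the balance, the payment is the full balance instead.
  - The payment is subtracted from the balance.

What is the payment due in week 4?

Week 1: $36,154.92 +$109.00 interest = $36,263.92; pay $7,448.23 → $28,815.69
Week 2: $28,815.69 +$87.00 interest = $28,902.69; pay $7,426.23 → $21,476.46
Week 3: $21,476.46 +$65.00 interest = $21,541.46; pay $7,404.23 → $14,137.23
Week 4: $14,137.23 +$43.00 interest = $14,180.23; pay $7,382.23 → $6,798.00

$7,382.23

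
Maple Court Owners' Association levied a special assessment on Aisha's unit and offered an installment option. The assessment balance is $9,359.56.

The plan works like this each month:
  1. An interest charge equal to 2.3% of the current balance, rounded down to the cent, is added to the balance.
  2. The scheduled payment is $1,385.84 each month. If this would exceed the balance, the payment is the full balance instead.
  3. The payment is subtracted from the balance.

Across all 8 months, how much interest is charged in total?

# | Opening | Interest | Payment | End bal
1 | $9,359.56 | $215.26 | $1,385.84 | $8,188.98
2 | $8,188.98 | $188.34 | $1,385.84 | $6,991.48
3 | $6,991.48 | $160.80 | $1,385.84 | $5,766.44
4 | $5,766.44 | $132.62 | $1,385.84 | $4,513.22
5 | $4,513.22 | $103.80 | $1,385.84 | $3,231.18
6 | $3,231.18 | $74.31 | $1,385.84 | $1,919.65
7 | $1,919.65 | $44.15 | $1,385.84 | $577.96
8 | $577.96 | $13.29 | $591.25 | $0.00
Total interest: $215.26 + $188.34 + $160.80 + $132.62 + $103.80 + $74.31 + $44.15 + $13.29 = $932.57

$932.57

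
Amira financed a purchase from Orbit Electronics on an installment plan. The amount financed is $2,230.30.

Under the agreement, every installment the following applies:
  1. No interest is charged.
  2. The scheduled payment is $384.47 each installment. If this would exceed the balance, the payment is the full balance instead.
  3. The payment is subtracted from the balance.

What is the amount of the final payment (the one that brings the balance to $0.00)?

Installment 1: opening $2,230.30; payment $384.47; balance $1,845.83
Installment 2: opening $1,845.83; payment $384.47; balance $1,461.36
Installment 3: opening $1,461.36; payment $384.47; balance $1,076.89
Installment 4: opening $1,076.89; payment $384.47; balance $692.42
Installment 5: opening $692.42; payment $384.47; balance $307.95
Installment 6: opening $307.95; payment $307.95; balance $0.00

$307.95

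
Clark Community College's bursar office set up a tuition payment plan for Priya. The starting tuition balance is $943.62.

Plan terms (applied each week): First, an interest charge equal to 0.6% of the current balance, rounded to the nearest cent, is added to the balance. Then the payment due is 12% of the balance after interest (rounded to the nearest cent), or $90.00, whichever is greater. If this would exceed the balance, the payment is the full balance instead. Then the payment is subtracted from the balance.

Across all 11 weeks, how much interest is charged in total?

$31.87

Week 1: opening $943.62; interest $5.66 → $949.28; payment $113.91; balance $835.37
Week 2: opening $835.37; interest $5.01 → $840.38; payment $100.85; balance $739.53
Week 3: opening $739.53; interest $4.44 → $743.97; payment $90.00; balance $653.97
Week 4: opening $653.97; interest $3.92 → $657.89; payment $90.00; balance $567.89
Week 5: opening $567.89; interest $3.41 → $571.30; payment $90.00; balance $481.30
Week 6: opening $481.30; interest $2.89 → $484.19; payment $90.00; balance $394.19
Week 7: opening $394.19; interest $2.37 → $396.56; payment $90.00; balance $306.56
Week 8: opening $306.56; interest $1.84 → $308.40; payment $90.00; balance $218.40
Week 9: opening $218.40; interest $1.31 → $219.71; payment $90.00; balance $129.71
Week 10: opening $129.71; interest $0.78 → $130.49; payment $90.00; balance $40.49
Week 11: opening $40.49; interest $0.24 → $40.73; payment $40.73; balance $0.00
Total interest: $5.66 + $5.01 + $4.44 + $3.92 + $3.41 + $2.89 + $2.37 + $1.84 + $1.31 + $0.78 + $0.24 = $31.87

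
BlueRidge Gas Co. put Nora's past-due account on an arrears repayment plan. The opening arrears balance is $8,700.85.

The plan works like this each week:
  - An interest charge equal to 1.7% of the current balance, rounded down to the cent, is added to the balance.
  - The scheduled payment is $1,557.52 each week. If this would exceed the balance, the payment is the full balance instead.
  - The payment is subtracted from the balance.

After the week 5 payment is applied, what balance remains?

Week 1: opening $8,700.85; interest $147.91 → $8,848.76; payment $1,557.52; balance $7,291.24
Week 2: opening $7,291.24; interest $123.95 → $7,415.19; payment $1,557.52; balance $5,857.67
Week 3: opening $5,857.67; interest $99.58 → $5,957.25; payment $1,557.52; balance $4,399.73
Week 4: opening $4,399.73; interest $74.79 → $4,474.52; payment $1,557.52; balance $2,917.00
Week 5: opening $2,917.00; interest $49.58 → $2,966.58; payment $1,557.52; balance $1,409.06

$1,409.06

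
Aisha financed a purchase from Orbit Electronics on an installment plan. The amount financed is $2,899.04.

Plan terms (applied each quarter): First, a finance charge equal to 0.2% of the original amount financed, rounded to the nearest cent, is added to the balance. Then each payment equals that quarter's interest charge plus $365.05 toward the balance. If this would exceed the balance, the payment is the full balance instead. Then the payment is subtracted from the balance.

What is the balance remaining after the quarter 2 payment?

$2,168.94

Quarter 1: opening $2,899.04; interest $5.80 → $2,904.84; payment $370.85; balance $2,533.99
Quarter 2: opening $2,533.99; interest $5.80 → $2,539.79; payment $370.85; balance $2,168.94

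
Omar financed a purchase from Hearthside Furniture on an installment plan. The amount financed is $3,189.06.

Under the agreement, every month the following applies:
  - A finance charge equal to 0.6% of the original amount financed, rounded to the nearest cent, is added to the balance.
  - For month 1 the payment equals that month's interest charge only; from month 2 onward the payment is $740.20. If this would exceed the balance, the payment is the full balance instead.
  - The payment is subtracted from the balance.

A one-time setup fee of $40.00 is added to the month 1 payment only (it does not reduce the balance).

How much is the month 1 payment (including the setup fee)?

$59.13

Month 1: opening $3,189.06; interest $19.13 → $3,208.19; payment $19.13 (+ $40.00 fee); balance $3,189.06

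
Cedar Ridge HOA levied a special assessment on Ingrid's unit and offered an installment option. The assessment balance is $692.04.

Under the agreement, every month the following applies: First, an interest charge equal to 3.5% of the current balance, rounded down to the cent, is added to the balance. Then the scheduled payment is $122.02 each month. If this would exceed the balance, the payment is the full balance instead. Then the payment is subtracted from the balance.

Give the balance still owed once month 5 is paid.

Month 1: opening $692.04; interest $24.22 → $716.26; payment $122.02; balance $594.24
Month 2: opening $594.24; interest $20.79 → $615.03; payment $122.02; balance $493.01
Month 3: opening $493.01; interest $17.25 → $510.26; payment $122.02; balance $388.24
Month 4: opening $388.24; interest $13.58 → $401.82; payment $122.02; balance $279.80
Month 5: opening $279.80; interest $9.79 → $289.59; payment $122.02; balance $167.57

$167.57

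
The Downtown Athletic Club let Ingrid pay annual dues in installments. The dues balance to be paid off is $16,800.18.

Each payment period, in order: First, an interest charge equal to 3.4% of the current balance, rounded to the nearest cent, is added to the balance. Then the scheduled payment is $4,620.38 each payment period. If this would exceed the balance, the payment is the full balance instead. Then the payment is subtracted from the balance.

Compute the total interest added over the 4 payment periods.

# | Opening | Interest | Payment | End bal
1 | $16,800.18 | $571.21 | $4,620.38 | $12,751.01
2 | $12,751.01 | $433.53 | $4,620.38 | $8,564.16
3 | $8,564.16 | $291.18 | $4,620.38 | $4,234.96
4 | $4,234.96 | $143.99 | $4,378.95 | $0.00
Total interest: $571.21 + $433.53 + $291.18 + $143.99 = $1,439.91

$1,439.91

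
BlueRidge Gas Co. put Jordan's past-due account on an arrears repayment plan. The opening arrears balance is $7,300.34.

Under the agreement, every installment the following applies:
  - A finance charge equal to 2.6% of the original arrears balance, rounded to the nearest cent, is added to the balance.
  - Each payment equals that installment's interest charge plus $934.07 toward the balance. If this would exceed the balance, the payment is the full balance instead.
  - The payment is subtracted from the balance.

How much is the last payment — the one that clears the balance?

Installment 1: $7,300.34 +$189.81 interest = $7,490.15; pay $1,123.88 → $6,366.27
Installment 2: $6,366.27 +$189.81 interest = $6,556.08; pay $1,123.88 → $5,432.20
Installment 3: $5,432.20 +$189.81 interest = $5,622.01; pay $1,123.88 → $4,498.13
Installment 4: $4,498.13 +$189.81 interest = $4,687.94; pay $1,123.88 → $3,564.06
Installment 5: $3,564.06 +$189.81 interest = $3,753.87; pay $1,123.88 → $2,629.99
Installment 6: $2,629.99 +$189.81 interest = $2,819.80; pay $1,123.88 → $1,695.92
Installment 7: $1,695.92 +$189.81 interest = $1,885.73; pay $1,123.88 → $761.85
Installment 8: $761.85 +$189.81 interest = $951.66; pay $951.66 → $0.00

$951.66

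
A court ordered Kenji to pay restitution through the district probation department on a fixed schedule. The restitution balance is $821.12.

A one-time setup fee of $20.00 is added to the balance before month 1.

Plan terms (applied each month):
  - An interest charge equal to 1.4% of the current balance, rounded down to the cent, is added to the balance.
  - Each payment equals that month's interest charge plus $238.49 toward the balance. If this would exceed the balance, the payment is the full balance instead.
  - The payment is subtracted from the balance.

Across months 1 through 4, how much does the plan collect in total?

Month 1: $841.12 +$11.77 interest = $852.89; pay $250.26 → $602.63
Month 2: $602.63 +$8.43 interest = $611.06; pay $246.92 → $364.14
Month 3: $364.14 +$5.09 interest = $369.23; pay $243.58 → $125.65
Month 4: $125.65 +$1.75 interest = $127.40; pay $127.40 → $0.00
Total paid: $868.16

$868.16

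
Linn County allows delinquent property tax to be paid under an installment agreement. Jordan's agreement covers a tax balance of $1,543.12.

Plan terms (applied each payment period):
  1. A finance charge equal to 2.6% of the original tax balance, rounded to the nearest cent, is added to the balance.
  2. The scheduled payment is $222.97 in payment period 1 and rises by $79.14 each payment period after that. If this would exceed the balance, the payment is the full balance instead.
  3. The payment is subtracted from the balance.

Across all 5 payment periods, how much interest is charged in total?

$200.60

Payment period 1: $1,543.12 +$40.12 interest = $1,583.24; pay $222.97 → $1,360.27
Payment period 2: $1,360.27 +$40.12 interest = $1,400.39; pay $302.11 → $1,098.28
Payment period 3: $1,098.28 +$40.12 interest = $1,138.40; pay $381.25 → $757.15
Payment period 4: $757.15 +$40.12 interest = $797.27; pay $460.39 → $336.88
Payment period 5: $336.88 +$40.12 interest = $377.00; pay $377.00 → $0.00
Total interest: $40.12 + $40.12 + $40.12 + $40.12 + $40.12 = $200.60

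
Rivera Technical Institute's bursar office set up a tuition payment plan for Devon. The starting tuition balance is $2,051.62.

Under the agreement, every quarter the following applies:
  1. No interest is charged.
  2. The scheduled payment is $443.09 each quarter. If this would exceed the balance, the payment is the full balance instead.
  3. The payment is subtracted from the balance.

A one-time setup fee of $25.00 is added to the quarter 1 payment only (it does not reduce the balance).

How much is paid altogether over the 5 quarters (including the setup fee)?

$2,076.62

Quarter 1: opening $2,051.62; payment $443.09 (+ $25.00 fee); balance $1,608.53
Quarter 2: opening $1,608.53; payment $443.09; balance $1,165.44
Quarter 3: opening $1,165.44; payment $443.09; balance $722.35
Quarter 4: opening $722.35; payment $443.09; balance $279.26
Quarter 5: opening $279.26; payment $279.26; balance $0.00
Total paid: $2,076.62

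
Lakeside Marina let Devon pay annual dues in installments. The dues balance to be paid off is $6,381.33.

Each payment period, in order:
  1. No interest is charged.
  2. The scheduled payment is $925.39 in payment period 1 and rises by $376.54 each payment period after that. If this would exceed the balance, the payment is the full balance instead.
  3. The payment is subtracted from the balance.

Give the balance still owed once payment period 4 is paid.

$420.53

Payment period 1: $6,381.33 − $925.39 → $5,455.94
Payment period 2: $5,455.94 − $1,301.93 → $4,154.01
Payment period 3: $4,154.01 − $1,678.47 → $2,475.54
Payment period 4: $2,475.54 − $2,055.01 → $420.53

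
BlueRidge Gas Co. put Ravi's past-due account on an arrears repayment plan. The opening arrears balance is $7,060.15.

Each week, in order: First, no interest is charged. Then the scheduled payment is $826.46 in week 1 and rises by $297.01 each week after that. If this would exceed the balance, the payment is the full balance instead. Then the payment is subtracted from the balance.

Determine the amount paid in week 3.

# | Opening | Payment | End bal
1 | $7,060.15 | $826.46 | $6,233.69
2 | $6,233.69 | $1,123.47 | $5,110.22
3 | $5,110.22 | $1,420.48 | $3,689.74

$1,420.48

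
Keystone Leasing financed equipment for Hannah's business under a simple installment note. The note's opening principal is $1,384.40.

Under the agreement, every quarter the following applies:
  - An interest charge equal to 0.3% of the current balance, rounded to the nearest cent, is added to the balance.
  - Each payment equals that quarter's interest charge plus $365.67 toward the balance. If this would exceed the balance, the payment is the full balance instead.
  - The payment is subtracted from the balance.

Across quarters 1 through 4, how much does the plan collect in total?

$1,394.43

Quarter 1: opening $1,384.40; interest $4.15 → $1,388.55; payment $369.82; balance $1,018.73
Quarter 2: opening $1,018.73; interest $3.06 → $1,021.79; payment $368.73; balance $653.06
Quarter 3: opening $653.06; interest $1.96 → $655.02; payment $367.63; balance $287.39
Quarter 4: opening $287.39; interest $0.86 → $288.25; payment $288.25; balance $0.00
Total paid: $1,394.43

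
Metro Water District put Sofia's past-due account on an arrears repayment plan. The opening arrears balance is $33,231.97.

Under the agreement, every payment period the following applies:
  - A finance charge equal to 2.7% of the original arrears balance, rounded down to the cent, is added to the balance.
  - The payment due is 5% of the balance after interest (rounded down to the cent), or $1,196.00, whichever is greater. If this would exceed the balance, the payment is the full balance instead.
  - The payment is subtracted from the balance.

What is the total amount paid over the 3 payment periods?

$5,000.02

Payment period 1: opening $33,231.97; interest $897.26 → $34,129.23; payment $1,706.46; balance $32,422.77
Payment period 2: opening $32,422.77; interest $897.26 → $33,320.03; payment $1,666.00; balance $31,654.03
Payment period 3: opening $31,654.03; interest $897.26 → $32,551.29; payment $1,627.56; balance $30,923.73
Total paid: $5,000.02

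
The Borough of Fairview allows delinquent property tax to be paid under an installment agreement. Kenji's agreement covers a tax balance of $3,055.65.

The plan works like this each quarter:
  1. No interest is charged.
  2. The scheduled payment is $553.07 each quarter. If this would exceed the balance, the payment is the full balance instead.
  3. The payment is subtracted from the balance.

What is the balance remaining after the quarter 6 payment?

Quarter 1: opening $3,055.65; payment $553.07; balance $2,502.58
Quarter 2: opening $2,502.58; payment $553.07; balance $1,949.51
Quarter 3: opening $1,949.51; payment $553.07; balance $1,396.44
Quarter 4: opening $1,396.44; payment $553.07; balance $843.37
Quarter 5: opening $843.37; payment $553.07; balance $290.30
Quarter 6: opening $290.30; payment $290.30; balance $0.00

$0.00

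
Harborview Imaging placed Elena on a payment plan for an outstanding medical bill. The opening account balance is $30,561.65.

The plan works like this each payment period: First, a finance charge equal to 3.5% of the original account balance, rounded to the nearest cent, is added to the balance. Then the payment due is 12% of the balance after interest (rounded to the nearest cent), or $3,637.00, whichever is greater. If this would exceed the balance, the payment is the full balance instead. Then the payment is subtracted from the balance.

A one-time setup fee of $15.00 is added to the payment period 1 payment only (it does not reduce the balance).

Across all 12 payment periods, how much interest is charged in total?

$12,835.92

# | Opening | Interest | Payment | Fee | End bal
1 | $30,561.65 | $1,069.66 | $3,795.76 | $15.00 | $27,835.55
2 | $27,835.55 | $1,069.66 | $3,637.00 | — | $25,268.21
3 | $25,268.21 | $1,069.66 | $3,637.00 | — | $22,700.87
4 | $22,700.87 | $1,069.66 | $3,637.00 | — | $20,133.53
5 | $20,133.53 | $1,069.66 | $3,637.00 | — | $17,566.19
6 | $17,566.19 | $1,069.66 | $3,637.00 | — | $14,998.85
7 | $14,998.85 | $1,069.66 | $3,637.00 | — | $12,431.51
8 | $12,431.51 | $1,069.66 | $3,637.00 | — | $9,864.17
9 | $9,864.17 | $1,069.66 | $3,637.00 | — | $7,296.83
10 | $7,296.83 | $1,069.66 | $3,637.00 | — | $4,729.49
11 | $4,729.49 | $1,069.66 | $3,637.00 | — | $2,162.15
12 | $2,162.15 | $1,069.66 | $3,231.81 | — | $0.00
Total interest: $1,069.66 + $1,069.66 + $1,069.66 + $1,069.66 + $1,069.66 + $1,069.66 + $1,069.66 + $1,069.66 + $1,069.66 + $1,069.66 + $1,069.66 + $1,069.66 = $12,835.92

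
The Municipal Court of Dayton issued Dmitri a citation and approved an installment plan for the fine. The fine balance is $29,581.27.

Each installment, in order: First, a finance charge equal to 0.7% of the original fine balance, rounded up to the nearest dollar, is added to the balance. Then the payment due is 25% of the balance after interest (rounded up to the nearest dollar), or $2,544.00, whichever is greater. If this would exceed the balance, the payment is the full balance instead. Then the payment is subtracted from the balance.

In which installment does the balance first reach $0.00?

9

# | Opening | Interest | Payment | End bal
1 | $29,581.27 | $208.00 | $7,448.00 | $22,341.27
2 | $22,341.27 | $208.00 | $5,638.00 | $16,911.27
3 | $16,911.27 | $208.00 | $4,280.00 | $12,839.27
4 | $12,839.27 | $208.00 | $3,262.00 | $9,785.27
5 | $9,785.27 | $208.00 | $2,544.00 | $7,449.27
6 | $7,449.27 | $208.00 | $2,544.00 | $5,113.27
7 | $5,113.27 | $208.00 | $2,544.00 | $2,777.27
8 | $2,777.27 | $208.00 | $2,544.00 | $441.27
9 | $441.27 | $208.00 | $649.27 | $0.00
Balance reaches $0.00 in installment 9.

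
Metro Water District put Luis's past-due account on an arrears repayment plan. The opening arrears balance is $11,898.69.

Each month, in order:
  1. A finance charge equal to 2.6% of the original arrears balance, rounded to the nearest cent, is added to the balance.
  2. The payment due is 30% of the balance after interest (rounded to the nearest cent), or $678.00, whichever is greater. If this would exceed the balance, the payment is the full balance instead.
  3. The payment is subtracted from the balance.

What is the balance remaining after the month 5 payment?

$2,600.35

# | Opening | Interest | Payment | End bal
1 | $11,898.69 | $309.37 | $3,662.42 | $8,545.64
2 | $8,545.64 | $309.37 | $2,656.50 | $6,198.51
3 | $6,198.51 | $309.37 | $1,952.36 | $4,555.52
4 | $4,555.52 | $309.37 | $1,459.47 | $3,405.42
5 | $3,405.42 | $309.37 | $1,114.44 | $2,600.35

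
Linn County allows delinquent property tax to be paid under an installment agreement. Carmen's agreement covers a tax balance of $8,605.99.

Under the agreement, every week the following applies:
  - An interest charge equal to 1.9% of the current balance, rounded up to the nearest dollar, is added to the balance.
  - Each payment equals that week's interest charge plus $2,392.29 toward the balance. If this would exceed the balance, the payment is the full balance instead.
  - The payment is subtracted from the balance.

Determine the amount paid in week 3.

Week 1: opening $8,605.99; interest $164.00 → $8,769.99; payment $2,556.29; balance $6,213.70
Week 2: opening $6,213.70; interest $119.00 → $6,332.70; payment $2,511.29; balance $3,821.41
Week 3: opening $3,821.41; interest $73.00 → $3,894.41; payment $2,465.29; balance $1,429.12

$2,465.29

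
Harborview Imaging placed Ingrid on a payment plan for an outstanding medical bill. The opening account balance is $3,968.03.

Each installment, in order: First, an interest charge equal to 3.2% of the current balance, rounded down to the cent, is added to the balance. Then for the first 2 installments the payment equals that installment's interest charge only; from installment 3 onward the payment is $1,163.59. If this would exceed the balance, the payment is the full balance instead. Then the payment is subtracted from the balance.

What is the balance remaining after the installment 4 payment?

Installment 1: opening $3,968.03; interest $126.97 → $4,095.00; payment $126.97; balance $3,968.03
Installment 2: opening $3,968.03; interest $126.97 → $4,095.00; payment $126.97; balance $3,968.03
Installment 3: opening $3,968.03; interest $126.97 → $4,095.00; payment $1,163.59; balance $2,931.41
Installment 4: opening $2,931.41; interest $93.80 → $3,025.21; payment $1,163.59; balance $1,861.62

$1,861.62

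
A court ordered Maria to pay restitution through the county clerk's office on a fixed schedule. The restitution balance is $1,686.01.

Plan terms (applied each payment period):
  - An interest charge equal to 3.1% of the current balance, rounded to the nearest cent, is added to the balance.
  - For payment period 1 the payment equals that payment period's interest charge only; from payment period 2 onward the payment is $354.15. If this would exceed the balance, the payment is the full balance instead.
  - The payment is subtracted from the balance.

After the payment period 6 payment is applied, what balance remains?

$80.07

# | Opening | Interest | Payment | End bal
1 | $1,686.01 | $52.27 | $52.27 | $1,686.01
2 | $1,686.01 | $52.27 | $354.15 | $1,384.13
3 | $1,384.13 | $42.91 | $354.15 | $1,072.89
4 | $1,072.89 | $33.26 | $354.15 | $752.00
5 | $752.00 | $23.31 | $354.15 | $421.16
6 | $421.16 | $13.06 | $354.15 | $80.07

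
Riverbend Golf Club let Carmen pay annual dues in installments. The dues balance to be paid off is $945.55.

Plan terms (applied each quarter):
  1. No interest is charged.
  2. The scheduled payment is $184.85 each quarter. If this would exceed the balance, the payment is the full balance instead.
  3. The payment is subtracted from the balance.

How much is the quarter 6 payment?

# | Opening | Payment | End bal
1 | $945.55 | $184.85 | $760.70
2 | $760.70 | $184.85 | $575.85
3 | $575.85 | $184.85 | $391.00
4 | $391.00 | $184.85 | $206.15
5 | $206.15 | $184.85 | $21.30
6 | $21.30 | $21.30 | $0.00

$21.30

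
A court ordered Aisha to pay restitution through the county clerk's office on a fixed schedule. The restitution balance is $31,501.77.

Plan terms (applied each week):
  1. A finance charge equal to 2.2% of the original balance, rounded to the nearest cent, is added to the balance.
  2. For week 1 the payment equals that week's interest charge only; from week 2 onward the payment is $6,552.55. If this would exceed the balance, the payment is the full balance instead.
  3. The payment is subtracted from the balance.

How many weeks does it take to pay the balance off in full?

Week 1: opening $31,501.77; interest $693.04 → $32,194.81; payment $693.04; balance $31,501.77
Week 2: opening $31,501.77; interest $693.04 → $32,194.81; payment $6,552.55; balance $25,642.26
Week 3: opening $25,642.26; interest $693.04 → $26,335.30; payment $6,552.55; balance $19,782.75
Week 4: opening $19,782.75; interest $693.04 → $20,475.79; payment $6,552.55; balance $13,923.24
Week 5: opening $13,923.24; interest $693.04 → $14,616.28; payment $6,552.55; balance $8,063.73
Week 6: opening $8,063.73; interest $693.04 → $8,756.77; payment $6,552.55; balance $2,204.22
Week 7: opening $2,204.22; interest $693.04 → $2,897.26; payment $2,897.26; balance $0.00
Balance reaches $0.00 in week 7.

7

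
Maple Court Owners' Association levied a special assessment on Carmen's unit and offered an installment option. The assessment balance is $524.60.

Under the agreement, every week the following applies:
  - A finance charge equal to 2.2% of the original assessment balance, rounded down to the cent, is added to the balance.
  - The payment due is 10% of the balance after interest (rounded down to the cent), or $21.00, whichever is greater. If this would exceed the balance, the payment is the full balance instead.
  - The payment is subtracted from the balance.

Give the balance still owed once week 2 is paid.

Week 1: opening $524.60; interest $11.54 → $536.14; payment $53.61; balance $482.53
Week 2: opening $482.53; interest $11.54 → $494.07; payment $49.40; balance $444.67

$444.67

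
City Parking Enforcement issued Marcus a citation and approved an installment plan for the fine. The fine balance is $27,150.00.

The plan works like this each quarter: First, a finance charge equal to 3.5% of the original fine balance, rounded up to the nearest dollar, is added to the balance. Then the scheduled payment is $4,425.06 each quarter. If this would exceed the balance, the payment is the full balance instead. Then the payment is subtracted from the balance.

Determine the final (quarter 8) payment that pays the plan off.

Quarter 1: opening $27,150.00; interest $951.00 → $28,101.00; payment $4,425.06; balance $23,675.94
Quarter 2: opening $23,675.94; interest $951.00 → $24,626.94; payment $4,425.06; balance $20,201.88
Quarter 3: opening $20,201.88; interest $951.00 → $21,152.88; payment $4,425.06; balance $16,727.82
Quarter 4: opening $16,727.82; interest $951.00 → $17,678.82; payment $4,425.06; balance $13,253.76
Quarter 5: opening $13,253.76; interest $951.00 → $14,204.76; payment $4,425.06; balance $9,779.70
Quarter 6: opening $9,779.70; interest $951.00 → $10,730.70; payment $4,425.06; balance $6,305.64
Quarter 7: opening $6,305.64; interest $951.00 → $7,256.64; payment $4,425.06; balance $2,831.58
Quarter 8: opening $2,831.58; interest $951.00 → $3,782.58; payment $3,782.58; balance $0.00

$3,782.58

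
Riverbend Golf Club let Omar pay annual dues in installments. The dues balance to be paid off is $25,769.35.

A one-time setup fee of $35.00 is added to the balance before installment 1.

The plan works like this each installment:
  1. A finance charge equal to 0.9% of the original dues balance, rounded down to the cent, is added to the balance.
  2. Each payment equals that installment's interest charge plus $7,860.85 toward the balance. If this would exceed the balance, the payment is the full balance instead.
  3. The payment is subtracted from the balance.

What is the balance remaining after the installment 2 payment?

# | Opening | Interest | Payment | End bal
1 | $25,804.35 | $231.92 | $8,092.77 | $17,943.50
2 | $17,943.50 | $231.92 | $8,092.77 | $10,082.65

$10,082.65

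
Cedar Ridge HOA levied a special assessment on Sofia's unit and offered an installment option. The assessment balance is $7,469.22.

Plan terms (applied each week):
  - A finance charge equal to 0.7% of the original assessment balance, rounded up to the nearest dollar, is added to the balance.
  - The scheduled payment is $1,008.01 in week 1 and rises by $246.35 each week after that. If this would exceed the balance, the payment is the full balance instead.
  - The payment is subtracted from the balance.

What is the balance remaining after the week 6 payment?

Week 1: $7,469.22 +$53.00 interest = $7,522.22; pay $1,008.01 → $6,514.21
Week 2: $6,514.21 +$53.00 interest = $6,567.21; pay $1,254.36 → $5,312.85
Week 3: $5,312.85 +$53.00 interest = $5,365.85; pay $1,500.71 → $3,865.14
Week 4: $3,865.14 +$53.00 interest = $3,918.14; pay $1,747.06 → $2,171.08
Week 5: $2,171.08 +$53.00 interest = $2,224.08; pay $1,993.41 → $230.67
Week 6: $230.67 +$53.00 interest = $283.67; pay $283.67 → $0.00

$0.00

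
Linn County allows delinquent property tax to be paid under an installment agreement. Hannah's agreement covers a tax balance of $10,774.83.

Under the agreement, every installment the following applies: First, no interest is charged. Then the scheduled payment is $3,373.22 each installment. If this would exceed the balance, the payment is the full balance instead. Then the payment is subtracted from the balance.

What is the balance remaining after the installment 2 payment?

$4,028.39

# | Opening | Payment | End bal
1 | $10,774.83 | $3,373.22 | $7,401.61
2 | $7,401.61 | $3,373.22 | $4,028.39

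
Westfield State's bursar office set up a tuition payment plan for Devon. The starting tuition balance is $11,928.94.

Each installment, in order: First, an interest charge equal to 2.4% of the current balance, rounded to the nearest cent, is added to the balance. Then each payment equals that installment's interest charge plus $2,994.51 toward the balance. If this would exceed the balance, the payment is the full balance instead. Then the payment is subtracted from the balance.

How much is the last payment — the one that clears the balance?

Installment 1: $11,928.94 +$286.29 interest = $12,215.23; pay $3,280.80 → $8,934.43
Installment 2: $8,934.43 +$214.43 interest = $9,148.86; pay $3,208.94 → $5,939.92
Installment 3: $5,939.92 +$142.56 interest = $6,082.48; pay $3,137.07 → $2,945.41
Installment 4: $2,945.41 +$70.69 interest = $3,016.10; pay $3,016.10 → $0.00

$3,016.10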